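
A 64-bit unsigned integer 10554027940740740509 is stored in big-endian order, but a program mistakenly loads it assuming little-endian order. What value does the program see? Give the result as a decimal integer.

11328073229977810834

10554027940740740509 in 64-bit hexadecimal is 0x9277707E9566359D.
Stored big-endian, the bytes at ascending addresses are 92 77 70 7E 95 66 35 9D.
Read back as little-endian, the first byte is least significant, giving 0x9D3566957E707792.
0x9D3566957E707792 = 11328073229977810834.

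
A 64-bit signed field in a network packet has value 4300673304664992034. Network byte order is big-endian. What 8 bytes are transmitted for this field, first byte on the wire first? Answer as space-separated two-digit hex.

3B AF 0F 95 AB 8F E9 22

4300673304664992034 in hexadecimal, padded to 64 bits, is 0x3BAF0F95AB8FE922.
Split into bytes (most-significant first): 3B AF 0F 95 AB 8F E9 22.
Big-endian: lowest address holds the most-significant byte.
So the memory order matches the most-significant-first order: 3B AF 0F 95 AB 8F E9 22.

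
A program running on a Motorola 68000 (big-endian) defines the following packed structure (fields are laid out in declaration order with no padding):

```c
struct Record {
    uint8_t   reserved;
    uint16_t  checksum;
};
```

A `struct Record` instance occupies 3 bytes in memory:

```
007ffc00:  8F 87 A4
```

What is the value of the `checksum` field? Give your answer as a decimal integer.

34724

`checksum` follows `reserved` (1 byte), so it starts at byte offset 1 and occupies 2 bytes.
Bytes at offsets 1..2: 87 A4.
Big-endian stores the most-significant byte at the lowest address.
The bytes are already most-significant first: 0x87A4.
0x87A4 = 34724.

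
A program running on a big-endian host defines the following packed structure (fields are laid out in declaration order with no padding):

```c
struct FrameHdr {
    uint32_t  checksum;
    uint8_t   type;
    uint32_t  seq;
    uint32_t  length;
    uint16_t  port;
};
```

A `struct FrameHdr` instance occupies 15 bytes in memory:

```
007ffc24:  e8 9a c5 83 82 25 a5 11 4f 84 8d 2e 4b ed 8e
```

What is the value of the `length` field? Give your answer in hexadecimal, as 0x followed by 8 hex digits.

`length` follows `checksum` (4 B), `type` (1 B), `seq` (4 B), so it starts at offset 4 + 1 + 4 = 9 and occupies 4 bytes.
Bytes at offsets 9..12: 84 8D 2E 4B.
Big-endian: lowest address holds the most-significant byte.
The bytes are already most-significant first: 0x848D2E4B.

0x848D2E4B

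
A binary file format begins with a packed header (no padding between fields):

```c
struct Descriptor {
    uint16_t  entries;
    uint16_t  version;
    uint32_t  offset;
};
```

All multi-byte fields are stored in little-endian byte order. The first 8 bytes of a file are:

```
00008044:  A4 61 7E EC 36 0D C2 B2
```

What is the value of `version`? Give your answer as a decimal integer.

`version` follows `entries` (2 bytes), so it starts at byte offset 2 and occupies 2 bytes.
Bytes at offsets 2..3: 7E EC.
In little-endian order the low byte comes first in memory.
Reassemble most-significant byte first: EC 7E → 0xEC7E.
0xEC7E = 60542.

60542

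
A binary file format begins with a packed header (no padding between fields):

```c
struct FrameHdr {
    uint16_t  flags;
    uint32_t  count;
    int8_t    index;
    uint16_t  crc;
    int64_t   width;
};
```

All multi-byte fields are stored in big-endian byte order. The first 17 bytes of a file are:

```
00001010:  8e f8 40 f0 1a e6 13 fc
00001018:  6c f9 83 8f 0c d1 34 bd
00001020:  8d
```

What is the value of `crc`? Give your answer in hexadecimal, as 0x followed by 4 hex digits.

0xFC6C

`crc` follows `flags` (2 B), `count` (4 B), `index` (1 B), so it starts at offset 2 + 4 + 1 = 7 and occupies 2 bytes.
Bytes at offsets 7..8: FC 6C.
In big-endian order the high byte comes first in memory.
The bytes are already most-significant first: 0xFC6C.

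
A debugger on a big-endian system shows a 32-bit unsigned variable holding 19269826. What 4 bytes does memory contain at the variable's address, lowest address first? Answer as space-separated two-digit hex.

01 26 08 C2

19269826 in hexadecimal, padded to 32 bits, is 0x012608C2.
Split into bytes (most-significant first): 01 26 08 C2.
Big-endian: lowest address holds the most-significant byte.
So the memory order matches the most-significant-first order: 01 26 08 C2.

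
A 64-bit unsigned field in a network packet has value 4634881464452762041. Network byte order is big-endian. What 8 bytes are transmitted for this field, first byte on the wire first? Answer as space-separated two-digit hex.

4634881464452762041 in hexadecimal, padded to 64 bits, is 0x40526822A0BFC9B9.
Split into bytes (most-significant first): 40 52 68 22 A0 BF C9 B9.
Big-endian: lowest address holds the most-significant byte.
So the memory order matches the most-significant-first order: 40 52 68 22 A0 BF C9 B9.

40 52 68 22 A0 BF C9 B9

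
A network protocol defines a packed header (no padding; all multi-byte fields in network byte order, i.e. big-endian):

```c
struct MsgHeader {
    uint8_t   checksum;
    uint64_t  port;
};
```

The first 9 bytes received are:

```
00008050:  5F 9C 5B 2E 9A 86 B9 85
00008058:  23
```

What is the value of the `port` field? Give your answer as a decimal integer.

11266650134017574179

`port` follows `checksum` (1 byte), so it starts at byte offset 1 and occupies 8 bytes.
Bytes at offsets 1..8: 9C 5B 2E 9A 86 B9 85 23.
In big-endian order the high byte comes first in memory.
The bytes are already most-significant first: 0x9C5B2E9A86B98523.
0x9C5B2E9A86B98523 = 11266650134017574179.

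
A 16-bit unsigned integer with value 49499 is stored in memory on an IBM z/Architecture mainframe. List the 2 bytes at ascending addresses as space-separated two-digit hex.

C1 5B

49499 in hexadecimal, padded to 16 bits, is 0xC15B.
Split into bytes (most-significant first): C1 5B.
Big-endian stores the most-significant byte at the lowest address.
So the memory order matches the most-significant-first order: C1 5B.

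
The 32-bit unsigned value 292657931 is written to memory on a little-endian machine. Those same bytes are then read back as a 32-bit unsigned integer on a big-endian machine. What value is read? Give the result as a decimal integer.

292657931 in 32-bit hexadecimal is 0x11719B0B.
Stored little-endian, the bytes at ascending addresses are 0B 9B 71 11.
Read back as big-endian, the last byte is least significant, giving 0x0B9B7111.
0x0B9B7111 = 194736401.

194736401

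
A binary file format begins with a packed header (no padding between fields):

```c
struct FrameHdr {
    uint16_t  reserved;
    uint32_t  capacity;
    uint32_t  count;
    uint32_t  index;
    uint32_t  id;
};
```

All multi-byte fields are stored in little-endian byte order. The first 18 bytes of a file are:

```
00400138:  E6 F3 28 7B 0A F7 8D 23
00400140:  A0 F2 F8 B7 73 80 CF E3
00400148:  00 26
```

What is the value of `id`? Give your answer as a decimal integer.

`id` follows `reserved` (2 B), `capacity` (4 B), `count` (4 B), `index` (4 B), so it starts at offset 2 + 4 + 4 + 4 = 14 and occupies 4 bytes.
Bytes at offsets 14..17: CF E3 00 26.
Little-endian stores the least-significant byte at the lowest address.
Reassemble most-significant byte first: 26 00 E3 CF → 0x2600E3CF.
0x2600E3CF = 637592527.

637592527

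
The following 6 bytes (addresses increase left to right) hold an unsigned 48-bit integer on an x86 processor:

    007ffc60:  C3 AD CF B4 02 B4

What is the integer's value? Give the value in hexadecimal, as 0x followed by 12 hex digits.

0xB402B4CFADC3

Little-endian stores the least-significant byte at the lowest address.
Reassemble most-significant byte first: B4 02 B4 CF AD C3 → 0xB402B4CFADC3.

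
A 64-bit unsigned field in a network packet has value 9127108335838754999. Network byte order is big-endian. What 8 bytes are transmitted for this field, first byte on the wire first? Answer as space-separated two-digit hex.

7E AA 00 AC 88 2C F8 B7

9127108335838754999 in hexadecimal, padded to 64 bits, is 0x7EAA00AC882CF8B7.
Split into bytes (most-significant first): 7E AA 00 AC 88 2C F8 B7.
Big-endian stores the most-significant byte at the lowest address.
So the memory order matches the most-significant-first order: 7E AA 00 AC 88 2C F8 B7.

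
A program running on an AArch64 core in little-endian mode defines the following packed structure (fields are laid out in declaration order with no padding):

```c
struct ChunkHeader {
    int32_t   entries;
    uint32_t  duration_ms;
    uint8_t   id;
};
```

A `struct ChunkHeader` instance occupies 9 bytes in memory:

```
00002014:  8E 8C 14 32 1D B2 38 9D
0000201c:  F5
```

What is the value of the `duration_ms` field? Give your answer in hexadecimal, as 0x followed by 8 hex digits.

0x9D38B21D

`duration_ms` follows `entries` (4 bytes), so it starts at byte offset 4 and occupies 4 bytes.
Bytes at offsets 4..7: 1D B2 38 9D.
Little-endian: lowest address holds the least-significant byte.
Reassemble most-significant byte first: 9D 38 B2 1D → 0x9D38B21D.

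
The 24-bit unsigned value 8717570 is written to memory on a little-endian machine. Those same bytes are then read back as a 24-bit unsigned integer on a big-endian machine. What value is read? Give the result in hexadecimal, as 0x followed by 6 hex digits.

8717570 in 24-bit hexadecimal is 0x850502.
Stored little-endian, the bytes at ascending addresses are 02 05 85.
Read back as big-endian, the last byte is least significant, giving 0x020585.

0x020585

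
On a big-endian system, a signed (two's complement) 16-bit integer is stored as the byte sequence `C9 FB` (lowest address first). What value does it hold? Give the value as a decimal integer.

Big-endian: lowest address holds the most-significant byte.
The bytes are already most-significant first: 0xC9FB.
Top bit is set, so as a signed 16-bit value this is 0xC9FB − 2^16 = -13829.

-13829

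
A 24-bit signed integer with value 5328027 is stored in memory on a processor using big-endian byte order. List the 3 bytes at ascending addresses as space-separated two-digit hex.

51 4C 9B

5328027 in hexadecimal, padded to 24 bits, is 0x514C9B.
Split into bytes (most-significant first): 51 4C 9B.
Big-endian stores the most-significant byte at the lowest address.
So the memory order matches the most-significant-first order: 51 4C 9B.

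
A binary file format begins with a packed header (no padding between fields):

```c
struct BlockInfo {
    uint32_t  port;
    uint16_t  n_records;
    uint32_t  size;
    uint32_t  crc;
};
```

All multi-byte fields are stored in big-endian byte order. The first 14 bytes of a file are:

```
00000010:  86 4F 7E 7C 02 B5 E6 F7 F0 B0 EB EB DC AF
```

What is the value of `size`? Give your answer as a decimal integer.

`size` follows `port` (4 B), `n_records` (2 B), so it starts at offset 4 + 2 = 6 and occupies 4 bytes.
Bytes at offsets 6..9: E6 F7 F0 B0.
Big-endian: lowest address holds the most-significant byte.
The bytes are already most-significant first: 0xE6F7F0B0.
0xE6F7F0B0 = 3875008688.

3875008688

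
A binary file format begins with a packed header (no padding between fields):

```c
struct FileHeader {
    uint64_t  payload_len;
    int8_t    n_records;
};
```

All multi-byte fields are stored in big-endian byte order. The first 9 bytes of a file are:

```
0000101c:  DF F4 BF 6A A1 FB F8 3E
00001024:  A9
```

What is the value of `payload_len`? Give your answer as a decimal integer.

`payload_len` is the first field, at byte offset 0, occupying 8 bytes.
Bytes at offsets 0..7: DF F4 BF 6A A1 FB F8 3E.
Big-endian: lowest address holds the most-significant byte.
The bytes are already most-significant first: 0xDFF4BF6AA1FBF83E.
0xDFF4BF6AA1FBF83E = 16137733829480413246.

16137733829480413246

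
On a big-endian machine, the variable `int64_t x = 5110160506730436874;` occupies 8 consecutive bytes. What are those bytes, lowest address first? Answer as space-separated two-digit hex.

5110160506730436874 in hexadecimal, padded to 64 bits, is 0x46EAEFE7F4E5D90A.
Split into bytes (most-significant first): 46 EA EF E7 F4 E5 D9 0A.
In big-endian order the high byte comes first in memory.
So the memory order matches the most-significant-first order: 46 EA EF E7 F4 E5 D9 0A.

46 EA EF E7 F4 E5 D9 0A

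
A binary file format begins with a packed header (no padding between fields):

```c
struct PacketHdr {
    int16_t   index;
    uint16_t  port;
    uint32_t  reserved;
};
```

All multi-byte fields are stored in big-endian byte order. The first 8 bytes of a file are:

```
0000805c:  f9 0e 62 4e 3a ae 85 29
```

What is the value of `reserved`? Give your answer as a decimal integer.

`reserved` follows `index` (2 B), `port` (2 B), so it starts at offset 2 + 2 = 4 and occupies 4 bytes.
Bytes at offsets 4..7: 3A AE 85 29.
In big-endian order the high byte comes first in memory.
The bytes are already most-significant first: 0x3AAE8529.
0x3AAE8529 = 984515881.

984515881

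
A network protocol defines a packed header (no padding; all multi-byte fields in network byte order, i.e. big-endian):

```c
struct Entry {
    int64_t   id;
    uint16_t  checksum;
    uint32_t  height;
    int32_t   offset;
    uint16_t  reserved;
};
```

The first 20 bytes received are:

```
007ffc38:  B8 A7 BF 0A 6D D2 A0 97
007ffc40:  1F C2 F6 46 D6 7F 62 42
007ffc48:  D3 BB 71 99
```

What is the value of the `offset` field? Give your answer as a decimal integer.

1648546747

`offset` follows `id` (8 B), `checksum` (2 B), `height` (4 B), so it starts at offset 8 + 2 + 4 = 14 and occupies 4 bytes.
Bytes at offsets 14..17: 62 42 D3 BB.
Big-endian stores the most-significant byte at the lowest address.
The bytes are already most-significant first: 0x6242D3BB.
0x6242D3BB = 1648546747.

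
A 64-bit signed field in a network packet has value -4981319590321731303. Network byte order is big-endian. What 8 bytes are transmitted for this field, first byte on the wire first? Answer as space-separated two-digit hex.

BA DE CC 39 8A 2D C9 19

Two's complement of -4981319590321731303 in 64 bits: 4981319590321731303 = 0x452133C675D236E7; invert → 0xBADECC398A2DC918; add 1 → 0xBADECC398A2DC919.
Split into bytes (most-significant first): BA DE CC 39 8A 2D C9 19.
In big-endian order the high byte comes first in memory.
So the memory order matches the most-significant-first order: BA DE CC 39 8A 2D C9 19.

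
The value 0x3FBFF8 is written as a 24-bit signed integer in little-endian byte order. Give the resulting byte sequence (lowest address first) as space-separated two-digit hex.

F8 BF 3F

Split into bytes (most-significant first): 3F BF F8.
Little-endian stores the least-significant byte at the lowest address.
So at ascending addresses the bytes are F8 BF 3F.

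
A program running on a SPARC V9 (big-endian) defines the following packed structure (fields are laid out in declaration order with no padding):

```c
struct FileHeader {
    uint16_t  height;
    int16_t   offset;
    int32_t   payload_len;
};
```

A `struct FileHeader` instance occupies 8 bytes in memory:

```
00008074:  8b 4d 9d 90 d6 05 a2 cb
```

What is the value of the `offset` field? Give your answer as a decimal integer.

`offset` follows `height` (2 bytes), so it starts at byte offset 2 and occupies 2 bytes.
Bytes at offsets 2..3: 9D 90.
In big-endian order the high byte comes first in memory.
The bytes are already most-significant first: 0x9D90.
Top bit is set, so as a signed 16-bit value this is 0x9D90 − 2^16 = -25200.

-25200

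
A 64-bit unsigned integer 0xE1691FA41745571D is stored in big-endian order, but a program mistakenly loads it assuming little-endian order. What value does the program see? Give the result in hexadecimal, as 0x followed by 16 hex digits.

Stored big-endian, the bytes at ascending addresses are E1 69 1F A4 17 45 57 1D.
Read back as little-endian, the first byte is least significant, giving 0x1D574517A41F69E1.

0x1D574517A41F69E1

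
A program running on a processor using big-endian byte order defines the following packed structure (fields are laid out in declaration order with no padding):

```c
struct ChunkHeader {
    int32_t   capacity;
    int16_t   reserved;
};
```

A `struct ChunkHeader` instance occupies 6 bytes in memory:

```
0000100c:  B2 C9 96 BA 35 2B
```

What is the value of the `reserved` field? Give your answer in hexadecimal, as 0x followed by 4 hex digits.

0x352B

`reserved` follows `capacity` (4 bytes), so it starts at byte offset 4 and occupies 2 bytes.
Bytes at offsets 4..5: 35 2B.
Big-endian: lowest address holds the most-significant byte.
The bytes are already most-significant first: 0x352B.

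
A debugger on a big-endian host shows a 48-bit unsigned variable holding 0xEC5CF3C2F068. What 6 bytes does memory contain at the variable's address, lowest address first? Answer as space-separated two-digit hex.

Split into bytes (most-significant first): EC 5C F3 C2 F0 68.
In big-endian order the high byte comes first in memory.
So the memory order matches the most-significant-first order: EC 5C F3 C2 F0 68.

EC 5C F3 C2 F0 68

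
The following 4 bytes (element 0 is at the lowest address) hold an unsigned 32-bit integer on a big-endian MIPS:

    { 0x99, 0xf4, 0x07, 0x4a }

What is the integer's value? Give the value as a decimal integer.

2582906698

Big-endian stores the most-significant byte at the lowest address.
The bytes are already most-significant first: 0x99F4074A.
0x99F4074A = 2582906698.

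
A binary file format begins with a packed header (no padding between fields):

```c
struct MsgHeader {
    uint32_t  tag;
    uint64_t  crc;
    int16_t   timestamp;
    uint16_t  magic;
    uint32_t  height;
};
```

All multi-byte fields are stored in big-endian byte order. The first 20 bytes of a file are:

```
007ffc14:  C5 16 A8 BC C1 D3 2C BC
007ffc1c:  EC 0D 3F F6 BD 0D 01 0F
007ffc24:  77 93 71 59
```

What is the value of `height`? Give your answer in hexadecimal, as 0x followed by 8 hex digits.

`height` follows `tag` (4 B), `crc` (8 B), `timestamp` (2 B), `magic` (2 B), so it starts at offset 4 + 8 + 2 + 2 = 16 and occupies 4 bytes.
Bytes at offsets 16..19: 77 93 71 59.
Big-endian stores the most-significant byte at the lowest address.
The bytes are already most-significant first: 0x77937159.

0x77937159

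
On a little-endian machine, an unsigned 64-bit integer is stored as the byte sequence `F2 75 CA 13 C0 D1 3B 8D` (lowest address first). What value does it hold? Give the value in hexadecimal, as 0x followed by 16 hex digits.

0x8D3BD1C013CA75F2

Little-endian stores the least-significant byte at the lowest address.
Reassemble most-significant byte first: 8D 3B D1 C0 13 CA 75 F2 → 0x8D3BD1C013CA75F2.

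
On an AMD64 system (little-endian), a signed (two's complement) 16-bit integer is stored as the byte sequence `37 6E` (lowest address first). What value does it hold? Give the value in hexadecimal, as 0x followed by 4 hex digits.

0x6E37

Little-endian stores the least-significant byte at the lowest address.
Reassemble most-significant byte first: 6E 37 → 0x6E37.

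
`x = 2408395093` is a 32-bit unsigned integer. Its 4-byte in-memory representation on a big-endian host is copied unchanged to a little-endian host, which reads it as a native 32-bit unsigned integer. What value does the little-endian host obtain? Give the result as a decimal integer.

2408395093 in 32-bit hexadecimal is 0x8F8D3155.
Stored big-endian, the bytes at ascending addresses are 8F 8D 31 55.
Read back as little-endian, the first byte is least significant, giving 0x55318D8F.
0x55318D8F = 1429310863.

1429310863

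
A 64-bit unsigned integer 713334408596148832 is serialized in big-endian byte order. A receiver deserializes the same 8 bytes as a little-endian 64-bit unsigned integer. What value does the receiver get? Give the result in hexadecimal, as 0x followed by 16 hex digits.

713334408596148832 in 64-bit hexadecimal is 0x09E645DD7E6FD260.
Stored big-endian, the bytes at ascending addresses are 09 E6 45 DD 7E 6F D2 60.
Read back as little-endian, the first byte is least significant, giving 0x60D26F7EDD45E609.

0x60D26F7EDD45E609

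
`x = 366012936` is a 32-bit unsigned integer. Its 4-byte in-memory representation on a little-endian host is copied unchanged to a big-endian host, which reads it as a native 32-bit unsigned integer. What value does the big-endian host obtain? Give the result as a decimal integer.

149606421

366012936 in 32-bit hexadecimal is 0x15D0EA08.
Stored little-endian, the bytes at ascending addresses are 08 EA D0 15.
Read back as big-endian, the last byte is least significant, giving 0x08EAD015.
0x08EAD015 = 149606421.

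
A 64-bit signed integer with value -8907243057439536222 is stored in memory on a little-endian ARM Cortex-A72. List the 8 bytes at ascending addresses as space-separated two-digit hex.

A2 8B 40 C1 A1 1D 63 84

Two's complement of -8907243057439536222 in 64 bits: 8907243057439536222 = 0x7B9CE25E3EBF745E; invert → 0x84631DA1C1408BA1; add 1 → 0x84631DA1C1408BA2.
Split into bytes (most-significant first): 84 63 1D A1 C1 40 8B A2.
In little-endian order the low byte comes first in memory.
So at ascending addresses the bytes are A2 8B 40 C1 A1 1D 63 84.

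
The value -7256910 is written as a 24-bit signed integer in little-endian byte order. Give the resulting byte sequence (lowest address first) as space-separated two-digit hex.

Two's complement of -7256910 in 24 bits: 7256910 = 0x6EBB4E; invert → 0x9144B1; add 1 → 0x9144B2.
Split into bytes (most-significant first): 91 44 B2.
In little-endian order the low byte comes first in memory.
So at ascending addresses the bytes are B2 44 91.

B2 44 91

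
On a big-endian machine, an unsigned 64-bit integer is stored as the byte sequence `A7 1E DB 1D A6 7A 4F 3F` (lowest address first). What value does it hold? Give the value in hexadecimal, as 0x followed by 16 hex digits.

Big-endian: lowest address holds the most-significant byte.
The bytes are already most-significant first: 0xA71EDB1DA67A4F3F.

0xA71EDB1DA67A4F3F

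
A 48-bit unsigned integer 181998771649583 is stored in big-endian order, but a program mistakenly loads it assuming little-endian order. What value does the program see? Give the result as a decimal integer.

51935329945253

181998771649583 in 48-bit hexadecimal is 0xA586E4223C2F.
Stored big-endian, the bytes at ascending addresses are A5 86 E4 22 3C 2F.
Read back as little-endian, the first byte is least significant, giving 0x2F3C22E486A5.
0x2F3C22E486A5 = 51935329945253.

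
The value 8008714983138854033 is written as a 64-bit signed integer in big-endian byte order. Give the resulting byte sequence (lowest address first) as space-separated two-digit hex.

8008714983138854033 in hexadecimal, padded to 64 bits, is 0x6F24ABD85D570491.
Split into bytes (most-significant first): 6F 24 AB D8 5D 57 04 91.
Big-endian stores the most-significant byte at the lowest address.
So the memory order matches the most-significant-first order: 6F 24 AB D8 5D 57 04 91.

6F 24 AB D8 5D 57 04 91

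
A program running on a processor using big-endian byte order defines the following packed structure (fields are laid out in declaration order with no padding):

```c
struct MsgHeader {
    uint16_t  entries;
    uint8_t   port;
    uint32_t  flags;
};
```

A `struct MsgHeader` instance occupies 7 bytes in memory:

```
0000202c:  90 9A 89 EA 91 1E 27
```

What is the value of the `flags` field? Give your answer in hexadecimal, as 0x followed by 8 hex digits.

0xEA911E27

`flags` follows `entries` (2 B), `port` (1 B), so it starts at offset 2 + 1 = 3 and occupies 4 bytes.
Bytes at offsets 3..6: EA 91 1E 27.
Big-endian stores the most-significant byte at the lowest address.
The bytes are already most-significant first: 0xEA911E27.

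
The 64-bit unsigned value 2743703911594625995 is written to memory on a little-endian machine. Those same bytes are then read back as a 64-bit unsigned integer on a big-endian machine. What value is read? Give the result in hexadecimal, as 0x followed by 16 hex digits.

0xCB8B72BB2B981326

2743703911594625995 in 64-bit hexadecimal is 0x2613982BBB728BCB.
Stored little-endian, the bytes at ascending addresses are CB 8B 72 BB 2B 98 13 26.
Read back as big-endian, the last byte is least significant, giving 0xCB8B72BB2B981326.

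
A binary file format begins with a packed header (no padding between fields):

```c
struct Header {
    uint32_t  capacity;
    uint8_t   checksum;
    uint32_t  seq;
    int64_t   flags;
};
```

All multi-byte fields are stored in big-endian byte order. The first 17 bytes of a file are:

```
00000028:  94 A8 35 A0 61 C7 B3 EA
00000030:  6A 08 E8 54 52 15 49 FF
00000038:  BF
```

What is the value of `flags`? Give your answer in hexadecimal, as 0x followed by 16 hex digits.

`flags` follows `capacity` (4 B), `checksum` (1 B), `seq` (4 B), so it starts at offset 4 + 1 + 4 = 9 and occupies 8 bytes.
Bytes at offsets 9..16: 08 E8 54 52 15 49 FF BF.
In big-endian order the high byte comes first in memory.
The bytes are already most-significant first: 0x08E854521549FFBF.

0x08E854521549FFBF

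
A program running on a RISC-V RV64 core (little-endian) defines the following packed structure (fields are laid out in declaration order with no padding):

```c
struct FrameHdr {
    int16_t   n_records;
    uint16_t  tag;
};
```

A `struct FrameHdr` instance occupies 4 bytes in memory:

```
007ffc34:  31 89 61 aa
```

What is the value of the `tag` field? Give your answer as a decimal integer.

`tag` follows `n_records` (2 bytes), so it starts at byte offset 2 and occupies 2 bytes.
Bytes at offsets 2..3: 61 AA.
Little-endian stores the least-significant byte at the lowest address.
Reassemble most-significant byte first: AA 61 → 0xAA61.
0xAA61 = 43617.

43617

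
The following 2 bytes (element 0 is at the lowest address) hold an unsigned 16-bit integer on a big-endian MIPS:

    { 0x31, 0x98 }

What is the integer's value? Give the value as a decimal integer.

12696

Big-endian: lowest address holds the most-significant byte.
The bytes are already most-significant first: 0x3198.
0x3198 = 12696.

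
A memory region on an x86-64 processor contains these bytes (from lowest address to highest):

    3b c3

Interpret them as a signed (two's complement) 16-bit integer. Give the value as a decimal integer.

-15557

In little-endian order the low byte comes first in memory.
Reassemble most-significant byte first: C3 3B → 0xC33B.
Top bit is set, so as a signed 16-bit value this is 0xC33B − 2^16 = -15557.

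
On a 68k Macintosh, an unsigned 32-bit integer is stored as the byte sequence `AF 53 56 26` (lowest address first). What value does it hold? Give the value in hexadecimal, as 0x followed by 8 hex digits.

Big-endian stores the most-significant byte at the lowest address.
The bytes are already most-significant first: 0xAF535626.

0xAF535626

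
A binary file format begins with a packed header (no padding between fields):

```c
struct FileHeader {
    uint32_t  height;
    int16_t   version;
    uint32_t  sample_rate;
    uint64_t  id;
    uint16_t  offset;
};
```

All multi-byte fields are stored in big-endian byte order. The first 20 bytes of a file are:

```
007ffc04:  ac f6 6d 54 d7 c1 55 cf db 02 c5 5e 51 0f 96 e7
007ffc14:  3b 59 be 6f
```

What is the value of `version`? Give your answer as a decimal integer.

-10303

`version` follows `height` (4 bytes), so it starts at byte offset 4 and occupies 2 bytes.
Bytes at offsets 4..5: D7 C1.
Big-endian stores the most-significant byte at the lowest address.
The bytes are already most-significant first: 0xD7C1.
Top bit is set, so as a signed 16-bit value this is 0xD7C1 − 2^16 = -10303.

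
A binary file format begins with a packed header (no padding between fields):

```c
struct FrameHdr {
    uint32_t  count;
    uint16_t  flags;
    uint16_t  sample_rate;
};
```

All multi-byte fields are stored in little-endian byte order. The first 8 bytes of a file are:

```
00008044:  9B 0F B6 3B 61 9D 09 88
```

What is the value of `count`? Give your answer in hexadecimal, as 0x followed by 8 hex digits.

0x3BB60F9B

`count` is the first field, at byte offset 0, occupying 4 bytes.
Bytes at offsets 0..3: 9B 0F B6 3B.
In little-endian order the low byte comes first in memory.
Reassemble most-significant byte first: 3B B6 0F 9B → 0x3BB60F9B.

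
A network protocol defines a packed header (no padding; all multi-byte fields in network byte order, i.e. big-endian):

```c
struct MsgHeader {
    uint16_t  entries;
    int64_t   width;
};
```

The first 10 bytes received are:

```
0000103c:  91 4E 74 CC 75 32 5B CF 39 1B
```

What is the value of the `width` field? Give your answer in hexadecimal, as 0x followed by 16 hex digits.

`width` follows `entries` (2 bytes), so it starts at byte offset 2 and occupies 8 bytes.
Bytes at offsets 2..9: 74 CC 75 32 5B CF 39 1B.
Big-endian: lowest address holds the most-significant byte.
The bytes are already most-significant first: 0x74CC75325BCF391B.

0x74CC75325BCF391B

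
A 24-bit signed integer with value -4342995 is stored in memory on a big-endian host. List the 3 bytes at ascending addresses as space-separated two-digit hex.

Two's complement of -4342995 in 24 bits: 4342995 = 0x4244D3; invert → 0xBDBB2C; add 1 → 0xBDBB2D.
Split into bytes (most-significant first): BD BB 2D.
Big-endian: lowest address holds the most-significant byte.
So the memory order matches the most-significant-first order: BD BB 2D.

BD BB 2D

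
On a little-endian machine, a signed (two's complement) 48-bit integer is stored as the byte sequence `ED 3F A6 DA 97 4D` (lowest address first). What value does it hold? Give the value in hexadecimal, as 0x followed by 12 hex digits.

Little-endian stores the least-significant byte at the lowest address.
Reassemble most-significant byte first: 4D 97 DA A6 3F ED → 0x4D97DAA63FED.

0x4D97DAA63FED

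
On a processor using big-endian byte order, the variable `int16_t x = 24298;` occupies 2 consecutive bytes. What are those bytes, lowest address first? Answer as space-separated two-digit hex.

24298 in hexadecimal, padded to 16 bits, is 0x5EEA.
Split into bytes (most-significant first): 5E EA.
Big-endian: lowest address holds the most-significant byte.
So the memory order matches the most-significant-first order: 5E EA.

5E EA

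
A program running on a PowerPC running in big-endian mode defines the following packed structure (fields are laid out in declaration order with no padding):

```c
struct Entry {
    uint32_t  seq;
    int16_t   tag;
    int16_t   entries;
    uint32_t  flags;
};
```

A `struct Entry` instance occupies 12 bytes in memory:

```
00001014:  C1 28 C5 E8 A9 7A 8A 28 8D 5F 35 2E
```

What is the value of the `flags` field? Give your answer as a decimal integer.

2371826990

`flags` follows `seq` (4 B), `tag` (2 B), `entries` (2 B), so it starts at offset 4 + 2 + 2 = 8 and occupies 4 bytes.
Bytes at offsets 8..11: 8D 5F 35 2E.
Big-endian: lowest address holds the most-significant byte.
The bytes are already most-significant first: 0x8D5F352E.
0x8D5F352E = 2371826990.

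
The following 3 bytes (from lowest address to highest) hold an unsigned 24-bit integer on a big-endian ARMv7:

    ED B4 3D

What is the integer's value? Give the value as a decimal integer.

15578173

In big-endian order the high byte comes first in memory.
The bytes are already most-significant first: 0xEDB43D.
0xEDB43D = 15578173.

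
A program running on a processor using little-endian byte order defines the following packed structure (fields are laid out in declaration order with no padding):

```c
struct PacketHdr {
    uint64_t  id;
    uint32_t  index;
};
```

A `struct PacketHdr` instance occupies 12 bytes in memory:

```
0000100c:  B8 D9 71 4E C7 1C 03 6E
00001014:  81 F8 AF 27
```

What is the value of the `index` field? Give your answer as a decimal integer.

`index` follows `id` (8 bytes), so it starts at byte offset 8 and occupies 4 bytes.
Bytes at offsets 8..11: 81 F8 AF 27.
Little-endian: lowest address holds the least-significant byte.
Reassemble most-significant byte first: 27 AF F8 81 → 0x27AFF881.
0x27AFF881 = 665843841.

665843841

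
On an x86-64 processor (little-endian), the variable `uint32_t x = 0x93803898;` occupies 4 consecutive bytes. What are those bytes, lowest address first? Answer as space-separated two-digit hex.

Split into bytes (most-significant first): 93 80 38 98.
Little-endian stores the least-significant byte at the lowest address.
So at ascending addresses the bytes are 98 38 80 93.

98 38 80 93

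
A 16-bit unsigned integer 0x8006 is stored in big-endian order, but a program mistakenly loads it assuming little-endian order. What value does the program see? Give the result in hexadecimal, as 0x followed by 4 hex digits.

0x0680

Stored big-endian, the bytes at ascending addresses are 80 06.
Read back as little-endian, the first byte is least significant, giving 0x0680.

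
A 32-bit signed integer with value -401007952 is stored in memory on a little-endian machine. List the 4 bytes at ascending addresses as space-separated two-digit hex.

B0 1A 19 E8

Two's complement of -401007952 in 32 bits: 401007952 = 0x17E6E550; invert → 0xE8191AAF; add 1 → 0xE8191AB0.
Split into bytes (most-significant first): E8 19 1A B0.
Little-endian: lowest address holds the least-significant byte.
So at ascending addresses the bytes are B0 1A 19 E8.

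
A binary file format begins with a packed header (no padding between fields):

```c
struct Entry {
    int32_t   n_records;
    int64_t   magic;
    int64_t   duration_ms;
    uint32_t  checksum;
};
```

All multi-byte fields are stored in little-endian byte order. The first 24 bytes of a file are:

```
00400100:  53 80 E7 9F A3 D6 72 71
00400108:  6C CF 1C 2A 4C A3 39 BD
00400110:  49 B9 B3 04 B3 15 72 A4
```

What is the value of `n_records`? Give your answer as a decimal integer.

`n_records` is the first field, at byte offset 0, occupying 4 bytes.
Bytes at offsets 0..3: 53 80 E7 9F.
Little-endian: lowest address holds the least-significant byte.
Reassemble most-significant byte first: 9F E7 80 53 → 0x9FE78053.
Top bit is set, so as a signed 32-bit value this is 0x9FE78053 − 2^32 = -1612218285.

-1612218285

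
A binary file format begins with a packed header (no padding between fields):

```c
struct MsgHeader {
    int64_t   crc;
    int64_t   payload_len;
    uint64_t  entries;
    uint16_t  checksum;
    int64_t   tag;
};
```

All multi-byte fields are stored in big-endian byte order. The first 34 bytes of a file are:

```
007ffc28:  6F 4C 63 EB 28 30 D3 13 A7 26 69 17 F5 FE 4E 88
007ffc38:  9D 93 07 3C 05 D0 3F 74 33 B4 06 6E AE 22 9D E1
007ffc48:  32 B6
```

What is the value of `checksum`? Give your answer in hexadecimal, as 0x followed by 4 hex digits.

0x33B4

`checksum` follows `crc` (8 B), `payload_len` (8 B), `entries` (8 B), so it starts at offset 8 + 8 + 8 = 24 and occupies 2 bytes.
Bytes at offsets 24..25: 33 B4.
Big-endian: lowest address holds the most-significant byte.
The bytes are already most-significant first: 0x33B4.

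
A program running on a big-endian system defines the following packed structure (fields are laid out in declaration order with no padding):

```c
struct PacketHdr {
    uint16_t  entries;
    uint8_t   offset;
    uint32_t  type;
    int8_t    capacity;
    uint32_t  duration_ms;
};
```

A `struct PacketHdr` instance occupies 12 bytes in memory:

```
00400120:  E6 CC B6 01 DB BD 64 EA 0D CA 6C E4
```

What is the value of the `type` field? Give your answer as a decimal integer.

`type` follows `entries` (2 B), `offset` (1 B), so it starts at offset 2 + 1 = 3 and occupies 4 bytes.
Bytes at offsets 3..6: 01 DB BD 64.
Big-endian stores the most-significant byte at the lowest address.
The bytes are already most-significant first: 0x01DBBD64.
0x01DBBD64 = 31178084.

31178084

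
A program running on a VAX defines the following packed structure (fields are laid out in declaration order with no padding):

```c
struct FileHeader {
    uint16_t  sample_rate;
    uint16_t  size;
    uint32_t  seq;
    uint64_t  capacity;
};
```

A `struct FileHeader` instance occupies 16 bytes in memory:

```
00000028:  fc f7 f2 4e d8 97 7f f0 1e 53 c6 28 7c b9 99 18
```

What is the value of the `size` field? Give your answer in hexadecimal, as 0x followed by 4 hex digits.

`size` follows `sample_rate` (2 bytes), so it starts at byte offset 2 and occupies 2 bytes.
Bytes at offsets 2..3: F2 4E.
Little-endian stores the least-significant byte at the lowest address.
Reassemble most-significant byte first: 4E F2 → 0x4EF2.

0x4EF2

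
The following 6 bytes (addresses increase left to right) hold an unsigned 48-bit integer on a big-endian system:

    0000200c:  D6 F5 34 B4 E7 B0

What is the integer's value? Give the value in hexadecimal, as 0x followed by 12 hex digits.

In big-endian order the high byte comes first in memory.
The bytes are already most-significant first: 0xD6F534B4E7B0.

0xD6F534B4E7B0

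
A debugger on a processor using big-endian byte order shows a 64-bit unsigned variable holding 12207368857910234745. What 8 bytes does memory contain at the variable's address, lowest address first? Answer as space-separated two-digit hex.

A9 69 49 4C 81 E7 CE 79

12207368857910234745 in hexadecimal, padded to 64 bits, is 0xA969494C81E7CE79.
Split into bytes (most-significant first): A9 69 49 4C 81 E7 CE 79.
Big-endian: lowest address holds the most-significant byte.
So the memory order matches the most-significant-first order: A9 69 49 4C 81 E7 CE 79.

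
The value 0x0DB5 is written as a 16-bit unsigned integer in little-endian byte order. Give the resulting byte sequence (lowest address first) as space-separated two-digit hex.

Split into bytes (most-significant first): 0D B5.
Little-endian stores the least-significant byte at the lowest address.
So at ascending addresses the bytes are B5 0D.

B5 0D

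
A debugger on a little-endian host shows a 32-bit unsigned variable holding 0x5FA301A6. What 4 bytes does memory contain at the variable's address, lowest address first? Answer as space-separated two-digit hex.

A6 01 A3 5F

Split into bytes (most-significant first): 5F A3 01 A6.
Little-endian: lowest address holds the least-significant byte.
So at ascending addresses the bytes are A6 01 A3 5F.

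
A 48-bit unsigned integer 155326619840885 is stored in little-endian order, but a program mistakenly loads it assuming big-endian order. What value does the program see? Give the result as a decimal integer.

155326619840885 in 48-bit hexadecimal is 0x8D44CBFFF175.
Stored little-endian, the bytes at ascending addresses are 75 F1 FF CB 44 8D.
Read back as big-endian, the last byte is least significant, giving 0x75F1FFCB448D.
0x75F1FFCB448D = 129682239079565.

129682239079565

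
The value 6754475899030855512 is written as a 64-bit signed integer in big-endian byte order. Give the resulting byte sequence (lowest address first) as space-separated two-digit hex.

5D BC B8 0B 1D AB DF 58

6754475899030855512 in hexadecimal, padded to 64 bits, is 0x5DBCB80B1DABDF58.
Split into bytes (most-significant first): 5D BC B8 0B 1D AB DF 58.
Big-endian stores the most-significant byte at the lowest address.
So the memory order matches the most-significant-first order: 5D BC B8 0B 1D AB DF 58.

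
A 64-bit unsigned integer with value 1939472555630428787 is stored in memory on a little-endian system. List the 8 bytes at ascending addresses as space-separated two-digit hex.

73 82 F8 79 03 64 EA 1A

1939472555630428787 in hexadecimal, padded to 64 bits, is 0x1AEA640379F88273.
Split into bytes (most-significant first): 1A EA 64 03 79 F8 82 73.
Little-endian: lowest address holds the least-significant byte.
So at ascending addresses the bytes are 73 82 F8 79 03 64 EA 1A.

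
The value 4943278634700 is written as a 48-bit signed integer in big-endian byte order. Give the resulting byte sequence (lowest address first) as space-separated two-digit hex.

04 7E F2 5D F6 CC

4943278634700 in hexadecimal, padded to 48 bits, is 0x047EF25DF6CC.
Split into bytes (most-significant first): 04 7E F2 5D F6 CC.
Big-endian: lowest address holds the most-significant byte.
So the memory order matches the most-significant-first order: 04 7E F2 5D F6 CC.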